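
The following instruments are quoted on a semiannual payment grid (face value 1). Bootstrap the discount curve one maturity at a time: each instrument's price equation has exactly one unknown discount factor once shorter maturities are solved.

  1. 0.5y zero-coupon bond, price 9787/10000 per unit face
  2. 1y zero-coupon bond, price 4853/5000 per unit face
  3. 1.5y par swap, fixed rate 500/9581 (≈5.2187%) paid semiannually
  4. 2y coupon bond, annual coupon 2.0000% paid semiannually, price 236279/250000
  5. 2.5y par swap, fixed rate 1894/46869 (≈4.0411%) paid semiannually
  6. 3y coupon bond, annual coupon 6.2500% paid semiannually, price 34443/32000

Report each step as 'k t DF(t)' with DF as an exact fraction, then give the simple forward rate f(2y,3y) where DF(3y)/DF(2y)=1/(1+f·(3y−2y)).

1 1/2 9787/10000
2 1 4853/5000
3 3/2 37/40
4 2 9073/10000
5 5/2 9053/10000
6 3 9017/10000
f(2y,3y) = ((9073/10000)/(9017/10000) − 1)/(1) = 56/9017 ≈ 0.6210%

step 1 [0.5y] zero: DF = P = 9787/10000 ≈ 0.978700
step 2 [1y] zero: DF = P = 4853/5000 ≈ 0.970600
step 3 [1.5y] swap r/2=250/9581: DF=(1 − 250/9581·(0.978700+0.970600))/(1+250/9581) = 37/40 ≈ 0.925000
step 4 [2y] bond c/2=1/100: DF=(236279/250000 − 1/100·(0.978700+0.970600+0.925000))/(1+1/100) = 9073/10000 ≈ 0.907300
step 5 [2.5y] swap r/2=947/46869: DF=(1 − 947/46869·(0.978700+0.970600+0.925000+0.907300))/(1+947/46869) = 9053/10000 ≈ 0.905300
step 6 [3y] bond c/2=1/32: DF=(34443/32000 − 1/32·(0.978700+0.970600+0.925000+0.907300+0.905300))/(1+1/32) = 9017/10000 ≈ 0.901700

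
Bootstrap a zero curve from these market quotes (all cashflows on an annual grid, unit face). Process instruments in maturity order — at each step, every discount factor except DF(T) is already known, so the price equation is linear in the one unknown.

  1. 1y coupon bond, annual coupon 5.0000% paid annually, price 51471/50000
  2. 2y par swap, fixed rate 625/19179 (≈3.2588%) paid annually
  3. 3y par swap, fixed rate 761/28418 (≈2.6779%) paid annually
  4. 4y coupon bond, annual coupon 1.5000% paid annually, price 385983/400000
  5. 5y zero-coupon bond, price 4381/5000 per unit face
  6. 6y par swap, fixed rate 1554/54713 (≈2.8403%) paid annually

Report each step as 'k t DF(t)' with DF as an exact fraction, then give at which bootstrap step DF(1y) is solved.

step 1 [1y] bond c/1=1/20: DF=(51471/50000 − 1/20·(0))/(1+1/20) = 2451/2500 ≈ 0.980400
step 2 [2y] swap r/1=625/19179: DF=(1 − 625/19179·(0.980400))/(1+625/19179) = 15/16 ≈ 0.937500
step 3 [3y] swap r/1=761/28418: DF=(1 − 761/28418·(0.980400+0.937500))/(1+761/28418) = 9239/10000 ≈ 0.923900
step 4 [4y] bond c/1=3/200: DF=(385983/400000 − 3/200·(0.980400+0.937500+0.923900))/(1+3/200) = 9087/10000 ≈ 0.908700
step 5 [5y] zero: DF = P = 4381/5000 ≈ 0.876200
step 6 [6y] swap r/1=1554/54713: DF=(1 − 1554/54713·(0.980400+0.937500+0.923900+0.908700+0.876200))/(1+1554/54713) = 4223/5000 ≈ 0.844600

1 1 2451/2500
2 2 15/16
3 3 9239/10000
4 4 9087/10000
5 5 4381/5000
6 6 4223/5000
DF(1y) is solved at step 1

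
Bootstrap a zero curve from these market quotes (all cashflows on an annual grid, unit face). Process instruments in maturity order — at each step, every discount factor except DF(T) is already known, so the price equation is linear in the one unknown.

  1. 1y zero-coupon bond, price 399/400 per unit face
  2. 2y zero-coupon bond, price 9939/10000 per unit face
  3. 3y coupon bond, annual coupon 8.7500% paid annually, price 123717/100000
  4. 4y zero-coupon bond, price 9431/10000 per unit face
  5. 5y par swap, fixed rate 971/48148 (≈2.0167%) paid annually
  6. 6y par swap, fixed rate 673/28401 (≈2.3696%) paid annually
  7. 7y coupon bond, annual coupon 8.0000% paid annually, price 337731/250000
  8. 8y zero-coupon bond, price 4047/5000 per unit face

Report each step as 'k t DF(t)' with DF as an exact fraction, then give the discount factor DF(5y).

step 1 [1y] zero: DF = P = 399/400 ≈ 0.997500
step 2 [2y] zero: DF = P = 9939/10000 ≈ 0.993900
step 3 [3y] bond c/1=7/80: DF=(123717/100000 − 7/80·(0.997500+0.993900))/(1+7/80) = 4887/5000 ≈ 0.977400
step 4 [4y] zero: DF = P = 9431/10000 ≈ 0.943100
step 5 [5y] swap r/1=971/48148: DF=(1 − 971/48148·(0.997500+0.993900+0.977400+0.943100))/(1+971/48148) = 9029/10000 ≈ 0.902900
step 6 [6y] swap r/1=673/28401: DF=(1 − 673/28401·(0.997500+0.993900+0.977400+0.943100+0.902900))/(1+673/28401) = 4327/5000 ≈ 0.865400
step 7 [7y] bond c/1=2/25: DF=(337731/250000 − 2/25·(0.997500+0.993900+0.977400+0.943100+0.902900+0.865400))/(1+2/25) = 8301/10000 ≈ 0.830100
step 8 [8y] zero: DF = P = 4047/5000 ≈ 0.809400

1 1 399/400
2 2 9939/10000
3 3 4887/5000
4 4 9431/10000
5 5 9029/10000
6 6 4327/5000
7 7 8301/10000
8 8 4047/5000
DF(5y) = 9029/10000 ≈ 0.902900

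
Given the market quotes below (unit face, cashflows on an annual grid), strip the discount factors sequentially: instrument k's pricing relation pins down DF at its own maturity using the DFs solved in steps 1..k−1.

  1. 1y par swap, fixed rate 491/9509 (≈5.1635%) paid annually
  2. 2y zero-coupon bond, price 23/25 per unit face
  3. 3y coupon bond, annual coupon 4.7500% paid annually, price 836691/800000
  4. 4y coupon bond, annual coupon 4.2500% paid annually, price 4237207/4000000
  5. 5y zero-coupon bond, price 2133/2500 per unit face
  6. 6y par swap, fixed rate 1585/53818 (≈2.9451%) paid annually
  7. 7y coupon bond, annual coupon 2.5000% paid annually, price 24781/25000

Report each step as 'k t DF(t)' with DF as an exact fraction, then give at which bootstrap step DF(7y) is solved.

step 1 [1y] swap r/1=491/9509: DF=(1 − 491/9509·(0))/(1+491/9509) = 9509/10000 ≈ 0.950900
step 2 [2y] zero: DF = P = 23/25 ≈ 0.920000
step 3 [3y] bond c/1=19/400: DF=(836691/800000 − 19/400·(0.950900+0.920000))/(1+19/400) = 571/625 ≈ 0.913600
step 4 [4y] bond c/1=17/400: DF=(4237207/4000000 − 17/400·(0.950900+0.920000+0.913600))/(1+17/400) = 4513/5000 ≈ 0.902600
step 5 [5y] zero: DF = P = 2133/2500 ≈ 0.853200
step 6 [6y] swap r/1=1585/53818: DF=(1 − 1585/53818·(0.950900+0.920000+0.913600+0.902600+0.853200))/(1+1585/53818) = 1683/2000 ≈ 0.841500
step 7 [7y] bond c/1=1/40: DF=(24781/25000 − 1/40·(0.950900+0.920000+0.913600+0.902600+0.853200+0.841500))/(1+1/40) = 4179/5000 ≈ 0.835800

1 1 9509/10000
2 2 23/25
3 3 571/625
4 4 4513/5000
5 5 2133/2500
6 6 1683/2000
7 7 4179/5000
DF(7y) is solved at step 7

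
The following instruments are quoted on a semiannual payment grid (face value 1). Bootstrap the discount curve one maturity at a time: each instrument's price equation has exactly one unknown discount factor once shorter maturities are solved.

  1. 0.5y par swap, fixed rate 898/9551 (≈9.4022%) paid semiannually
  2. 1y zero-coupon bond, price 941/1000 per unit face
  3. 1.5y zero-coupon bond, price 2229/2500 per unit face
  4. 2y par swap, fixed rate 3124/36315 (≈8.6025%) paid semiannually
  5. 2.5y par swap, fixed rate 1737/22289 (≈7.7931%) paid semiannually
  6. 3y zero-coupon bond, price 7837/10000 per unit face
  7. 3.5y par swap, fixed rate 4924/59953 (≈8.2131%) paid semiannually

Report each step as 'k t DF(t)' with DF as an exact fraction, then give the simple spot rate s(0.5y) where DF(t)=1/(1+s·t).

1 1/2 9551/10000
2 1 941/1000
3 3/2 2229/2500
4 2 4219/5000
5 5/2 8263/10000
6 3 7837/10000
7 7/2 3769/5000
s(0.5y) = (1/(9551/10000) − 1)/(1/2) = 898/9551 ≈ 9.4022%

step 1 [0.5y] swap r/2=449/9551: DF=(1 − 449/9551·(0))/(1+449/9551) = 9551/10000 ≈ 0.955100
step 2 [1y] zero: DF = P = 941/1000 ≈ 0.941000
step 3 [1.5y] zero: DF = P = 2229/2500 ≈ 0.891600
step 4 [2y] swap r/2=1562/36315: DF=(1 − 1562/36315·(0.955100+0.941000+0.891600))/(1+1562/36315) = 4219/5000 ≈ 0.843800
step 5 [2.5y] swap r/2=1737/44578: DF=(1 − 1737/44578·(0.955100+0.941000+0.891600+0.843800))/(1+1737/44578) = 8263/10000 ≈ 0.826300
step 6 [3y] zero: DF = P = 7837/10000 ≈ 0.783700
step 7 [3.5y] swap r/2=2462/59953: DF=(1 − 2462/59953·(0.955100+0.941000+0.891600+0.843800+0.826300+0.783700))/(1+2462/59953) = 3769/5000 ≈ 0.753800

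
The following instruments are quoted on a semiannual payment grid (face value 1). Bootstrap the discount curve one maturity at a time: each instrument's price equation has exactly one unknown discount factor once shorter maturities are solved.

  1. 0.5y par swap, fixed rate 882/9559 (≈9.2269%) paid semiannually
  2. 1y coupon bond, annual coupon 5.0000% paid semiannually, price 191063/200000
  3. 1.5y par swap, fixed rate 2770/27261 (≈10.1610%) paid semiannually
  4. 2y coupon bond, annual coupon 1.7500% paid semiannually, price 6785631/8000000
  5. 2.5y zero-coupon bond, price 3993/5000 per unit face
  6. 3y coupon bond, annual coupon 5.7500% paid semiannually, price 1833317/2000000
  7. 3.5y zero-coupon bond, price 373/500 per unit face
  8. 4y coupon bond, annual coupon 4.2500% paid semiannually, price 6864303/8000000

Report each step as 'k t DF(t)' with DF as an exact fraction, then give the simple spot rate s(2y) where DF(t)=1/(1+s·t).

1 1/2 9559/10000
2 1 9087/10000
3 3/2 1723/2000
4 2 2043/2500
5 5/2 3993/5000
6 3 7697/10000
7 7/2 373/500
8 4 7183/10000
s(2y) = (1/(2043/2500) − 1)/(2) = 457/4086 ≈ 11.1845%

step 1 [0.5y] swap r/2=441/9559: DF=(1 − 441/9559·(0))/(1+441/9559) = 9559/10000 ≈ 0.955900
step 2 [1y] bond c/2=1/40: DF=(191063/200000 − 1/40·(0.955900))/(1+1/40) = 9087/10000 ≈ 0.908700
step 3 [1.5y] swap r/2=1385/27261: DF=(1 − 1385/27261·(0.955900+0.908700))/(1+1385/27261) = 1723/2000 ≈ 0.861500
step 4 [2y] bond c/2=7/800: DF=(6785631/8000000 − 7/800·(0.955900+0.908700+0.861500))/(1+7/800) = 2043/2500 ≈ 0.817200
step 5 [2.5y] zero: DF = P = 3993/5000 ≈ 0.798600
step 6 [3y] bond c/2=23/800: DF=(1833317/2000000 − 23/800·(0.955900+0.908700+0.861500+0.817200+0.798600))/(1+23/800) = 7697/10000 ≈ 0.769700
step 7 [3.5y] zero: DF = P = 373/500 ≈ 0.746000
step 8 [4y] bond c/2=17/800: DF=(6864303/8000000 − 17/800·(0.955900+0.908700+0.861500+0.817200+0.798600+0.769700+0.746000))/(1+17/800) = 7183/10000 ≈ 0.718300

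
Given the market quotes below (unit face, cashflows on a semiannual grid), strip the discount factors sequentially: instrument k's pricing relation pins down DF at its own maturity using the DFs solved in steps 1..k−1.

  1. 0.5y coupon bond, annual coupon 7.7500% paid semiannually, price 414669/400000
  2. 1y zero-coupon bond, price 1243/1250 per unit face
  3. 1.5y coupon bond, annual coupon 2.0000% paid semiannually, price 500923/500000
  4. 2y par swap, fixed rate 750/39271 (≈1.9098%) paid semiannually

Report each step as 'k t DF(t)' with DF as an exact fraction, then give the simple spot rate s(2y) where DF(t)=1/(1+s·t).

1 1/2 499/500
2 1 1243/1250
3 3/2 4861/5000
4 2 77/80
s(2y) = (1/(77/80) − 1)/(2) = 3/154 ≈ 1.9481%

step 1 [0.5y] bond c/2=31/800: DF=(414669/400000 − 31/800·(0))/(1+31/800) = 499/500 ≈ 0.998000
step 2 [1y] zero: DF = P = 1243/1250 ≈ 0.994400
step 3 [1.5y] bond c/2=1/100: DF=(500923/500000 − 1/100·(0.998000+0.994400))/(1+1/100) = 4861/5000 ≈ 0.972200
step 4 [2y] swap r/2=375/39271: DF=(1 − 375/39271·(0.998000+0.994400+0.972200))/(1+375/39271) = 77/80 ≈ 0.962500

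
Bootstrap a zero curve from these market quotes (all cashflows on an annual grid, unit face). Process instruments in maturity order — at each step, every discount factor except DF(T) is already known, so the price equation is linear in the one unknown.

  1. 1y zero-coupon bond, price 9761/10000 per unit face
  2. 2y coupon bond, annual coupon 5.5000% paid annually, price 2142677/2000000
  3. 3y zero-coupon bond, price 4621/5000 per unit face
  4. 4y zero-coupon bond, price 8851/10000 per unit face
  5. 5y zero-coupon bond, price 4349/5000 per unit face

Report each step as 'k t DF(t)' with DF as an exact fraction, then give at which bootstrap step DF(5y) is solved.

step 1 [1y] zero: DF = P = 9761/10000 ≈ 0.976100
step 2 [2y] bond c/1=11/200: DF=(2142677/2000000 − 11/200·(0.976100))/(1+11/200) = 4823/5000 ≈ 0.964600
step 3 [3y] zero: DF = P = 4621/5000 ≈ 0.924200
step 4 [4y] zero: DF = P = 8851/10000 ≈ 0.885100
step 5 [5y] zero: DF = P = 4349/5000 ≈ 0.869800

1 1 9761/10000
2 2 4823/5000
3 3 4621/5000
4 4 8851/10000
5 5 4349/5000
DF(5y) is solved at step 5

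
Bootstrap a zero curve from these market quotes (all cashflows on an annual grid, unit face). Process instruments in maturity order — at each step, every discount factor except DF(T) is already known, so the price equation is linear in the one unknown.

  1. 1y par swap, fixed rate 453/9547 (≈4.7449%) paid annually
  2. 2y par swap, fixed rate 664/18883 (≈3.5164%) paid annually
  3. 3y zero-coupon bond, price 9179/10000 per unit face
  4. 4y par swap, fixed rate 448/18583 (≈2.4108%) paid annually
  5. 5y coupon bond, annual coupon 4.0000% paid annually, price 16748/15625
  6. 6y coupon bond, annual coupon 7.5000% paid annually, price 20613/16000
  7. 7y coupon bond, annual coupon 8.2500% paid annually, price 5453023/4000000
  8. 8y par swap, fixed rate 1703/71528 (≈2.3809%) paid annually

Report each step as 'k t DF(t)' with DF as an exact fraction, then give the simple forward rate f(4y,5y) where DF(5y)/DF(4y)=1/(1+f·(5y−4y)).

step 1 [1y] swap r/1=453/9547: DF=(1 − 453/9547·(0))/(1+453/9547) = 9547/10000 ≈ 0.954700
step 2 [2y] swap r/1=664/18883: DF=(1 − 664/18883·(0.954700))/(1+664/18883) = 1167/1250 ≈ 0.933600
step 3 [3y] zero: DF = P = 9179/10000 ≈ 0.917900
step 4 [4y] swap r/1=448/18583: DF=(1 − 448/18583·(0.954700+0.933600+0.917900))/(1+448/18583) = 569/625 ≈ 0.910400
step 5 [5y] bond c/1=1/25: DF=(16748/15625 − 1/25·(0.954700+0.933600+0.917900+0.910400))/(1+1/25) = 8877/10000 ≈ 0.887700
step 6 [6y] bond c/1=3/40: DF=(20613/16000 − 3/40·(0.954700+0.933600+0.917900+0.910400+0.887700))/(1+3/40) = 2193/2500 ≈ 0.877200
step 7 [7y] bond c/1=33/400: DF=(5453023/4000000 − 33/400·(0.954700+0.933600+0.917900+0.910400+0.887700+0.877200))/(1+33/400) = 526/625 ≈ 0.841600
step 8 [8y] swap r/1=1703/71528: DF=(1 − 1703/71528·(0.954700+0.933600+0.917900+0.910400+0.887700+0.877200+0.841600))/(1+1703/71528) = 8297/10000 ≈ 0.829700

1 1 9547/10000
2 2 1167/1250
3 3 9179/10000
4 4 569/625
5 5 8877/10000
6 6 2193/2500
7 7 526/625
8 8 8297/10000
f(4y,5y) = ((569/625)/(8877/10000) − 1)/(1) = 227/8877 ≈ 2.5572%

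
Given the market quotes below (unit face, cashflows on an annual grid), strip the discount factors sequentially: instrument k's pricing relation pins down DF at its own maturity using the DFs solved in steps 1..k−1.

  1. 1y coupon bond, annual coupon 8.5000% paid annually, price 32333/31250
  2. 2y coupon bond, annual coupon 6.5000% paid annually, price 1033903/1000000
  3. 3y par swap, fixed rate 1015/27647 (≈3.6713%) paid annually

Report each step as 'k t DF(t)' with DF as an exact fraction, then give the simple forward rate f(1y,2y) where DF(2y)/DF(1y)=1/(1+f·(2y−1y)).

1 1 596/625
2 2 4563/5000
3 3 1797/2000
f(1y,2y) = ((596/625)/(4563/5000) − 1)/(1) = 205/4563 ≈ 4.4927%

step 1 [1y] bond c/1=17/200: DF=(32333/31250 − 17/200·(0))/(1+17/200) = 596/625 ≈ 0.953600
step 2 [2y] bond c/1=13/200: DF=(1033903/1000000 − 13/200·(0.953600))/(1+13/200) = 4563/5000 ≈ 0.912600
step 3 [3y] swap r/1=1015/27647: DF=(1 − 1015/27647·(0.953600+0.912600))/(1+1015/27647) = 1797/2000 ≈ 0.898500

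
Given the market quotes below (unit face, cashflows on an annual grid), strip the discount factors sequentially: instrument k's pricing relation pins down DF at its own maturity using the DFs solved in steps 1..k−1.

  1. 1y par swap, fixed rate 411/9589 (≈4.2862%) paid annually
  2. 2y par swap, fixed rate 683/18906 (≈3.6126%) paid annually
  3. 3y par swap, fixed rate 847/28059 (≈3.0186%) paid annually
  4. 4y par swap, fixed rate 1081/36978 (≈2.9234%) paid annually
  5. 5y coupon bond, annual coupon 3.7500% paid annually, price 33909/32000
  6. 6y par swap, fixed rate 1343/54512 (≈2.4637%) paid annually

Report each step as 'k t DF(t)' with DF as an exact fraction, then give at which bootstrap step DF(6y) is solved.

step 1 [1y] swap r/1=411/9589: DF=(1 − 411/9589·(0))/(1+411/9589) = 9589/10000 ≈ 0.958900
step 2 [2y] swap r/1=683/18906: DF=(1 − 683/18906·(0.958900))/(1+683/18906) = 9317/10000 ≈ 0.931700
step 3 [3y] swap r/1=847/28059: DF=(1 − 847/28059·(0.958900+0.931700))/(1+847/28059) = 9153/10000 ≈ 0.915300
step 4 [4y] swap r/1=1081/36978: DF=(1 − 1081/36978·(0.958900+0.931700+0.915300))/(1+1081/36978) = 8919/10000 ≈ 0.891900
step 5 [5y] bond c/1=3/80: DF=(33909/32000 − 3/80·(0.958900+0.931700+0.915300+0.891900))/(1+3/80) = 8877/10000 ≈ 0.887700
step 6 [6y] swap r/1=1343/54512: DF=(1 − 1343/54512·(0.958900+0.931700+0.915300+0.891900+0.887700))/(1+1343/54512) = 8657/10000 ≈ 0.865700

1 1 9589/10000
2 2 9317/10000
3 3 9153/10000
4 4 8919/10000
5 5 8877/10000
6 6 8657/10000
DF(6y) is solved at step 6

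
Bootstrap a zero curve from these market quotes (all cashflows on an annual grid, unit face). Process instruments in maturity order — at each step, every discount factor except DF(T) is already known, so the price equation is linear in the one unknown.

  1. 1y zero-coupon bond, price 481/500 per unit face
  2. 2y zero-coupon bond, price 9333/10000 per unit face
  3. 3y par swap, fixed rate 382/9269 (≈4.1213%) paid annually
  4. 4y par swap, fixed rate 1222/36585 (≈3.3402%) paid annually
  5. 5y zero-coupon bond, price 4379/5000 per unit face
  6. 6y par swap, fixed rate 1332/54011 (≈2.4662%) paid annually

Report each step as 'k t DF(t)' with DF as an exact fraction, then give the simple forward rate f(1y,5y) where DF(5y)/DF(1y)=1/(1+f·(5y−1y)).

step 1 [1y] zero: DF = P = 481/500 ≈ 0.962000
step 2 [2y] zero: DF = P = 9333/10000 ≈ 0.933300
step 3 [3y] swap r/1=382/9269: DF=(1 − 382/9269·(0.962000+0.933300))/(1+382/9269) = 4427/5000 ≈ 0.885400
step 4 [4y] swap r/1=1222/36585: DF=(1 − 1222/36585·(0.962000+0.933300+0.885400))/(1+1222/36585) = 4389/5000 ≈ 0.877800
step 5 [5y] zero: DF = P = 4379/5000 ≈ 0.875800
step 6 [6y] swap r/1=1332/54011: DF=(1 − 1332/54011·(0.962000+0.933300+0.885400+0.877800+0.875800))/(1+1332/54011) = 2167/2500 ≈ 0.866800

1 1 481/500
2 2 9333/10000
3 3 4427/5000
4 4 4389/5000
5 5 4379/5000
6 6 2167/2500
f(1y,5y) = ((481/500)/(4379/5000) − 1)/(4) = 431/17516 ≈ 2.4606%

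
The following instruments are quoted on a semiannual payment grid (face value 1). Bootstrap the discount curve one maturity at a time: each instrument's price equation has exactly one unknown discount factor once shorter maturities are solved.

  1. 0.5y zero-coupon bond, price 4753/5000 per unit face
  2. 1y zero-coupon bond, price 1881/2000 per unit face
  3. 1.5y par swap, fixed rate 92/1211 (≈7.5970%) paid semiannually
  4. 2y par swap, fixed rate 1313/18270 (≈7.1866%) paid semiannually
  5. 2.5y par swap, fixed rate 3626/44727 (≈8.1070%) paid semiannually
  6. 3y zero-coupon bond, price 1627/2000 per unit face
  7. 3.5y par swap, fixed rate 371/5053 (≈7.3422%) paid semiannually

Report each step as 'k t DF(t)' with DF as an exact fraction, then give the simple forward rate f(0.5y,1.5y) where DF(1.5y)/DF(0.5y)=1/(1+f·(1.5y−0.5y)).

step 1 [0.5y] zero: DF = P = 4753/5000 ≈ 0.950600
step 2 [1y] zero: DF = P = 1881/2000 ≈ 0.940500
step 3 [1.5y] swap r/2=46/1211: DF=(1 − 46/1211·(0.950600+0.940500))/(1+46/1211) = 4471/5000 ≈ 0.894200
step 4 [2y] swap r/2=1313/36540: DF=(1 − 1313/36540·(0.950600+0.940500+0.894200))/(1+1313/36540) = 8687/10000 ≈ 0.868700
step 5 [2.5y] swap r/2=1813/44727: DF=(1 − 1813/44727·(0.950600+0.940500+0.894200+0.868700))/(1+1813/44727) = 8187/10000 ≈ 0.818700
step 6 [3y] zero: DF = P = 1627/2000 ≈ 0.813500
step 7 [3.5y] swap r/2=371/10106: DF=(1 − 371/10106·(0.950600+0.940500+0.894200+0.868700+0.818700+0.813500))/(1+371/10106) = 3887/5000 ≈ 0.777400

1 1/2 4753/5000
2 1 1881/2000
3 3/2 4471/5000
4 2 8687/10000
5 5/2 8187/10000
6 3 1627/2000
7 7/2 3887/5000
f(0.5y,1.5y) = ((4753/5000)/(4471/5000) − 1)/(1) = 282/4471 ≈ 6.3073%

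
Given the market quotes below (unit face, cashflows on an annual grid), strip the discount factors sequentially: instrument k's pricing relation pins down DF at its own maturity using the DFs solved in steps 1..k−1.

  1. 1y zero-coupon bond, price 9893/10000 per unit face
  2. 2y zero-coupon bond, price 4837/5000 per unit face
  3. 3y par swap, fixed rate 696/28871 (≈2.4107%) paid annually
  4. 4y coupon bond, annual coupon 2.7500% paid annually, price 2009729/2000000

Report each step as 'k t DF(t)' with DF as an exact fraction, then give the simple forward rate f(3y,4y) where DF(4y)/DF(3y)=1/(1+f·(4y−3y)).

1 1 9893/10000
2 2 4837/5000
3 3 1163/1250
4 4 9007/10000
f(3y,4y) = ((1163/1250)/(9007/10000) − 1)/(1) = 297/9007 ≈ 3.2974%

step 1 [1y] zero: DF = P = 9893/10000 ≈ 0.989300
step 2 [2y] zero: DF = P = 4837/5000 ≈ 0.967400
step 3 [3y] swap r/1=696/28871: DF=(1 − 696/28871·(0.989300+0.967400))/(1+696/28871) = 1163/1250 ≈ 0.930400
step 4 [4y] bond c/1=11/400: DF=(2009729/2000000 − 11/400·(0.989300+0.967400+0.930400))/(1+11/400) = 9007/10000 ≈ 0.900700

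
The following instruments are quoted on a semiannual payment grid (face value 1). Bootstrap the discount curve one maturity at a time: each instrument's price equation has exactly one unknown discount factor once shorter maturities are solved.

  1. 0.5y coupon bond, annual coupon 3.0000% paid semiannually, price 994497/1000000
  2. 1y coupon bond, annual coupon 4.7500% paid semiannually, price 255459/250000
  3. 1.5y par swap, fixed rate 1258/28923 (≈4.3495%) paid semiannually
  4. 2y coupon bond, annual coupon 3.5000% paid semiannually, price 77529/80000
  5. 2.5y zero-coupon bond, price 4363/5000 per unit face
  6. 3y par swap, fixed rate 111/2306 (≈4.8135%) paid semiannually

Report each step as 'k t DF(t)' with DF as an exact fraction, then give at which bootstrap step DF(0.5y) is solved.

1 1/2 4899/5000
2 1 4877/5000
3 3/2 9371/10000
4 2 9027/10000
5 5/2 4363/5000
6 3 2167/2500
DF(0.5y) is solved at step 1

step 1 [0.5y] bond c/2=3/200: DF=(994497/1000000 − 3/200·(0))/(1+3/200) = 4899/5000 ≈ 0.979800
step 2 [1y] bond c/2=19/800: DF=(255459/250000 − 19/800·(0.979800))/(1+19/800) = 4877/5000 ≈ 0.975400
step 3 [1.5y] swap r/2=629/28923: DF=(1 − 629/28923·(0.979800+0.975400))/(1+629/28923) = 9371/10000 ≈ 0.937100
step 4 [2y] bond c/2=7/400: DF=(77529/80000 − 7/400·(0.979800+0.975400+0.937100))/(1+7/400) = 9027/10000 ≈ 0.902700
step 5 [2.5y] zero: DF = P = 4363/5000 ≈ 0.872600
step 6 [3y] swap r/2=111/4612: DF=(1 − 111/4612·(0.979800+0.975400+0.937100+0.902700+0.872600))/(1+111/4612) = 2167/2500 ≈ 0.866800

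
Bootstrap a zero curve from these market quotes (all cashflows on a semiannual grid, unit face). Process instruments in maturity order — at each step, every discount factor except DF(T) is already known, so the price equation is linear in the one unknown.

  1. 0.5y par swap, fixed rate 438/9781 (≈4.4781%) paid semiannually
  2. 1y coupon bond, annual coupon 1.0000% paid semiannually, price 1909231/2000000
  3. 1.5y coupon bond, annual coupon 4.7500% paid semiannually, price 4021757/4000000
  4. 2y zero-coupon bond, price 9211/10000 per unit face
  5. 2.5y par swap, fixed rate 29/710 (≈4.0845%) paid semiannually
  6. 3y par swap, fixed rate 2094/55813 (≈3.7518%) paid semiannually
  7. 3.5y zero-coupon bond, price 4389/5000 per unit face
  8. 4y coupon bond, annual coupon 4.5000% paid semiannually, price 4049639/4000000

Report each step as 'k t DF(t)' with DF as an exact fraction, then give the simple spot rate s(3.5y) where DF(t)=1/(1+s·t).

1 1/2 9781/10000
2 1 189/200
3 3/2 15/16
4 2 9211/10000
5 5/2 9043/10000
6 3 8953/10000
7 7/2 4389/5000
8 4 106/125
s(3.5y) = (1/(4389/5000) − 1)/(7/2) = 1222/30723 ≈ 3.9775%

step 1 [0.5y] swap r/2=219/9781: DF=(1 − 219/9781·(0))/(1+219/9781) = 9781/10000 ≈ 0.978100
step 2 [1y] bond c/2=1/200: DF=(1909231/2000000 − 1/200·(0.978100))/(1+1/200) = 189/200 ≈ 0.945000
step 3 [1.5y] bond c/2=19/800: DF=(4021757/4000000 − 19/800·(0.978100+0.945000))/(1+19/800) = 15/16 ≈ 0.937500
step 4 [2y] zero: DF = P = 9211/10000 ≈ 0.921100
step 5 [2.5y] swap r/2=29/1420: DF=(1 − 29/1420·(0.978100+0.945000+0.937500+0.921100))/(1+29/1420) = 9043/10000 ≈ 0.904300
step 6 [3y] swap r/2=1047/55813: DF=(1 − 1047/55813·(0.978100+0.945000+0.937500+0.921100+0.904300))/(1+1047/55813) = 8953/10000 ≈ 0.895300
step 7 [3.5y] zero: DF = P = 4389/5000 ≈ 0.877800
step 8 [4y] bond c/2=9/400: DF=(4049639/4000000 − 9/400·(0.978100+0.945000+0.937500+0.921100+0.904300+0.895300+0.877800))/(1+9/400) = 106/125 ≈ 0.848000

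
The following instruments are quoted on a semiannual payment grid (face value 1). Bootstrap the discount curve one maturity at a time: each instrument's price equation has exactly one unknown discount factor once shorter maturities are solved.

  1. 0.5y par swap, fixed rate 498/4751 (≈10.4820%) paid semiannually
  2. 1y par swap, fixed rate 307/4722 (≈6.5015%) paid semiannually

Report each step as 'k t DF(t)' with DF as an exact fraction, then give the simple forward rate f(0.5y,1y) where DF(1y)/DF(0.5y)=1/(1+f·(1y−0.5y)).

step 1 [0.5y] swap r/2=249/4751: DF=(1 − 249/4751·(0))/(1+249/4751) = 4751/5000 ≈ 0.950200
step 2 [1y] swap r/2=307/9444: DF=(1 − 307/9444·(0.950200))/(1+307/9444) = 4693/5000 ≈ 0.938600

1 1/2 4751/5000
2 1 4693/5000
f(0.5y,1y) = ((4751/5000)/(4693/5000) − 1)/(1/2) = 116/4693 ≈ 2.4718%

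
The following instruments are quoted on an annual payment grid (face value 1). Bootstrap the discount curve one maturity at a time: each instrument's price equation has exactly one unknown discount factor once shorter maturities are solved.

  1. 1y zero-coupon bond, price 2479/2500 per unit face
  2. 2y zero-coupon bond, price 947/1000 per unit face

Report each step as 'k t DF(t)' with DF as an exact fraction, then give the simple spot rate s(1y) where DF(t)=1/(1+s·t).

step 1 [1y] zero: DF = P = 2479/2500 ≈ 0.991600
step 2 [2y] zero: DF = P = 947/1000 ≈ 0.947000

1 1 2479/2500
2 2 947/1000
s(1y) = (1/(2479/2500) − 1)/(1) = 21/2479 ≈ 0.8471%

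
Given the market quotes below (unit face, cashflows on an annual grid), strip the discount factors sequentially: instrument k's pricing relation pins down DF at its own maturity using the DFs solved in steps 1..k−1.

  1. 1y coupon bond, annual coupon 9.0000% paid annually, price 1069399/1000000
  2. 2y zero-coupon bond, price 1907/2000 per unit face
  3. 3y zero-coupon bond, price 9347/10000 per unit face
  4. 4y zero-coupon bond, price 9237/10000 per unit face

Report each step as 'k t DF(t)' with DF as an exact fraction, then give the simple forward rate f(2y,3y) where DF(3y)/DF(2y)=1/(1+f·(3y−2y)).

step 1 [1y] bond c/1=9/100: DF=(1069399/1000000 − 9/100·(0))/(1+9/100) = 9811/10000 ≈ 0.981100
step 2 [2y] zero: DF = P = 1907/2000 ≈ 0.953500
step 3 [3y] zero: DF = P = 9347/10000 ≈ 0.934700
step 4 [4y] zero: DF = P = 9237/10000 ≈ 0.923700

1 1 9811/10000
2 2 1907/2000
3 3 9347/10000
4 4 9237/10000
f(2y,3y) = ((1907/2000)/(9347/10000) − 1)/(1) = 188/9347 ≈ 2.0113%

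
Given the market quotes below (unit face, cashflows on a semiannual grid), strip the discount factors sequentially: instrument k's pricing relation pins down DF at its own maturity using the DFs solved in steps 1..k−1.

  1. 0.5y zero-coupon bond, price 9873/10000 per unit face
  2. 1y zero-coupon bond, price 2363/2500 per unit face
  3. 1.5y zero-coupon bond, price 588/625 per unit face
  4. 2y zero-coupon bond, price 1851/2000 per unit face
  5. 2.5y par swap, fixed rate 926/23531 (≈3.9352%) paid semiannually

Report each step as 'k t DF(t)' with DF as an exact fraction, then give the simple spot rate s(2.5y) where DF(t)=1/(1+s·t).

1 1/2 9873/10000
2 1 2363/2500
3 3/2 588/625
4 2 1851/2000
5 5/2 4537/5000
s(2.5y) = (1/(4537/5000) − 1)/(5/2) = 926/22685 ≈ 4.0820%

step 1 [0.5y] zero: DF = P = 9873/10000 ≈ 0.987300
step 2 [1y] zero: DF = P = 2363/2500 ≈ 0.945200
step 3 [1.5y] zero: DF = P = 588/625 ≈ 0.940800
step 4 [2y] zero: DF = P = 1851/2000 ≈ 0.925500
step 5 [2.5y] swap r/2=463/23531: DF=(1 − 463/23531·(0.987300+0.945200+0.940800+0.925500))/(1+463/23531) = 4537/5000 ≈ 0.907400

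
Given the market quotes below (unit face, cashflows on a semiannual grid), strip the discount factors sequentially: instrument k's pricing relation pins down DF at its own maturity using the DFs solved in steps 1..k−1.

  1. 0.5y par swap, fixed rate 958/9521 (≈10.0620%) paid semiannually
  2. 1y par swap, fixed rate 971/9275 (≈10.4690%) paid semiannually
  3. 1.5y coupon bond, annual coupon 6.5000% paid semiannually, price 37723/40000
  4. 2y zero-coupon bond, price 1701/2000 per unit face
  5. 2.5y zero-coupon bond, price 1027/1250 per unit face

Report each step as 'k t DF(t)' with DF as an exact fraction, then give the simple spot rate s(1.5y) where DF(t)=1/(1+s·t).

1 1/2 9521/10000
2 1 9029/10000
3 3/2 171/200
4 2 1701/2000
5 5/2 1027/1250
s(1.5y) = (1/(171/200) − 1)/(3/2) = 58/513 ≈ 11.3060%

step 1 [0.5y] swap r/2=479/9521: DF=(1 − 479/9521·(0))/(1+479/9521) = 9521/10000 ≈ 0.952100
step 2 [1y] swap r/2=971/18550: DF=(1 − 971/18550·(0.952100))/(1+971/18550) = 9029/10000 ≈ 0.902900
step 3 [1.5y] bond c/2=13/400: DF=(37723/40000 − 13/400·(0.952100+0.902900))/(1+13/400) = 171/200 ≈ 0.855000
step 4 [2y] zero: DF = P = 1701/2000 ≈ 0.850500
step 5 [2.5y] zero: DF = P = 1027/1250 ≈ 0.821600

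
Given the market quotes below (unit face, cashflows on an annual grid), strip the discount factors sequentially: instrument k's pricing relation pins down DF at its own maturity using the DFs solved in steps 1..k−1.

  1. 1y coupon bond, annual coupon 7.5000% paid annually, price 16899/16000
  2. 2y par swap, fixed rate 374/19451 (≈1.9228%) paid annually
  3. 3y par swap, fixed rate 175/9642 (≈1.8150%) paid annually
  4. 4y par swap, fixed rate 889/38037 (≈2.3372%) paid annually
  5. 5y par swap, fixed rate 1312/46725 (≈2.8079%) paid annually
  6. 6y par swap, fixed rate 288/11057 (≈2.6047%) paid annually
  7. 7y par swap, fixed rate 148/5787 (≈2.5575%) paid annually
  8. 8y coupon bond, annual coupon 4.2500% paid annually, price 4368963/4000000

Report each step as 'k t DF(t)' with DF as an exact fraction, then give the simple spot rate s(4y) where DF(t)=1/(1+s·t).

step 1 [1y] bond c/1=3/40: DF=(16899/16000 − 3/40·(0))/(1+3/40) = 393/400 ≈ 0.982500
step 2 [2y] swap r/1=374/19451: DF=(1 − 374/19451·(0.982500))/(1+374/19451) = 4813/5000 ≈ 0.962600
step 3 [3y] swap r/1=175/9642: DF=(1 − 175/9642·(0.982500+0.962600))/(1+175/9642) = 379/400 ≈ 0.947500
step 4 [4y] swap r/1=889/38037: DF=(1 − 889/38037·(0.982500+0.962600+0.947500))/(1+889/38037) = 9111/10000 ≈ 0.911100
step 5 [5y] swap r/1=1312/46725: DF=(1 − 1312/46725·(0.982500+0.962600+0.947500+0.911100))/(1+1312/46725) = 543/625 ≈ 0.868800
step 6 [6y] swap r/1=288/11057: DF=(1 − 288/11057·(0.982500+0.962600+0.947500+0.911100+0.868800))/(1+288/11057) = 107/125 ≈ 0.856000
step 7 [7y] swap r/1=148/5787: DF=(1 − 148/5787·(0.982500+0.962600+0.947500+0.911100+0.868800+0.856000))/(1+148/5787) = 2093/2500 ≈ 0.837200
step 8 [8y] bond c/1=17/400: DF=(4368963/4000000 − 17/400·(0.982500+0.962600+0.947500+0.911100+0.868800+0.856000+0.837200))/(1+17/400) = 3941/5000 ≈ 0.788200

1 1 393/400
2 2 4813/5000
3 3 379/400
4 4 9111/10000
5 5 543/625
6 6 107/125
7 7 2093/2500
8 8 3941/5000
s(4y) = (1/(9111/10000) − 1)/(4) = 889/36444 ≈ 2.4394%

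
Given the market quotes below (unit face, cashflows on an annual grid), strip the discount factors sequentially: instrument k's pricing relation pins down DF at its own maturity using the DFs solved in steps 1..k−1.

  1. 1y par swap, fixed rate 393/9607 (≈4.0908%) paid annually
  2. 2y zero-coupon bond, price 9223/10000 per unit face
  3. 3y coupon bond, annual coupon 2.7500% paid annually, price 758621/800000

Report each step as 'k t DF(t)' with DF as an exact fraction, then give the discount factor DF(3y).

1 1 9607/10000
2 2 9223/10000
3 3 349/400
DF(3y) = 349/400 ≈ 0.872500

step 1 [1y] swap r/1=393/9607: DF=(1 − 393/9607·(0))/(1+393/9607) = 9607/10000 ≈ 0.960700
step 2 [2y] zero: DF = P = 9223/10000 ≈ 0.922300
step 3 [3y] bond c/1=11/400: DF=(758621/800000 − 11/400·(0.960700+0.922300))/(1+11/400) = 349/400 ≈ 0.872500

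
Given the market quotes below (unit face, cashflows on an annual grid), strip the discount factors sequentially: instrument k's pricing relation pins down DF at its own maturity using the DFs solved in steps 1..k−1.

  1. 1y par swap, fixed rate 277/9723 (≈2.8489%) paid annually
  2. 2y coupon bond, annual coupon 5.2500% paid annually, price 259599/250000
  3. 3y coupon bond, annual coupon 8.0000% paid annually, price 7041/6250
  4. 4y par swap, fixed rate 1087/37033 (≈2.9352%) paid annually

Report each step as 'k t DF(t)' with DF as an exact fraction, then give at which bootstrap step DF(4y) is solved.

step 1 [1y] swap r/1=277/9723: DF=(1 − 277/9723·(0))/(1+277/9723) = 9723/10000 ≈ 0.972300
step 2 [2y] bond c/1=21/400: DF=(259599/250000 − 21/400·(0.972300))/(1+21/400) = 9381/10000 ≈ 0.938100
step 3 [3y] bond c/1=2/25: DF=(7041/6250 − 2/25·(0.972300+0.938100))/(1+2/25) = 1127/1250 ≈ 0.901600
step 4 [4y] swap r/1=1087/37033: DF=(1 − 1087/37033·(0.972300+0.938100+0.901600))/(1+1087/37033) = 8913/10000 ≈ 0.891300

1 1 9723/10000
2 2 9381/10000
3 3 1127/1250
4 4 8913/10000
DF(4y) is solved at step 4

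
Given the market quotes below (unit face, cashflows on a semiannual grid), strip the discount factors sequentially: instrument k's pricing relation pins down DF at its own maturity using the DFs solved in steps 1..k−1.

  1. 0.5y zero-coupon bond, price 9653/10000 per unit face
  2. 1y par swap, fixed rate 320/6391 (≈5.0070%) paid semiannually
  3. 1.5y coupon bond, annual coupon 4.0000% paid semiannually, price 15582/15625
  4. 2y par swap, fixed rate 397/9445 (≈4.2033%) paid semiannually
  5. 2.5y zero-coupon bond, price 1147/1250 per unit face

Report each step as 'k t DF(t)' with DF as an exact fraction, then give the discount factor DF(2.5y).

1 1/2 9653/10000
2 1 119/125
3 3/2 9401/10000
4 2 4603/5000
5 5/2 1147/1250
DF(2.5y) = 1147/1250 ≈ 0.917600

step 1 [0.5y] zero: DF = P = 9653/10000 ≈ 0.965300
step 2 [1y] swap r/2=160/6391: DF=(1 − 160/6391·(0.965300))/(1+160/6391) = 119/125 ≈ 0.952000
step 3 [1.5y] bond c/2=1/50: DF=(15582/15625 − 1/50·(0.965300+0.952000))/(1+1/50) = 9401/10000 ≈ 0.940100
step 4 [2y] swap r/2=397/18890: DF=(1 − 397/18890·(0.965300+0.952000+0.940100))/(1+397/18890) = 4603/5000 ≈ 0.920600
step 5 [2.5y] zero: DF = P = 1147/1250 ≈ 0.917600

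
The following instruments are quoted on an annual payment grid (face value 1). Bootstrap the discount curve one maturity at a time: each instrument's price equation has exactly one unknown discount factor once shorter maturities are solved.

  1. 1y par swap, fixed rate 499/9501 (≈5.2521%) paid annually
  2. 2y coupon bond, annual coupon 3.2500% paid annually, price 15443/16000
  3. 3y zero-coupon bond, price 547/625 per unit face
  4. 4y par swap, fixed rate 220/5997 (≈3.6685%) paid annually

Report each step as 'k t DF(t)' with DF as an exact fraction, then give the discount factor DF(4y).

step 1 [1y] swap r/1=499/9501: DF=(1 − 499/9501·(0))/(1+499/9501) = 9501/10000 ≈ 0.950100
step 2 [2y] bond c/1=13/400: DF=(15443/16000 − 13/400·(0.950100))/(1+13/400) = 9049/10000 ≈ 0.904900
step 3 [3y] zero: DF = P = 547/625 ≈ 0.875200
step 4 [4y] swap r/1=220/5997: DF=(1 − 220/5997·(0.950100+0.904900+0.875200))/(1+220/5997) = 217/250 ≈ 0.868000

1 1 9501/10000
2 2 9049/10000
3 3 547/625
4 4 217/250
DF(4y) = 217/250 ≈ 0.868000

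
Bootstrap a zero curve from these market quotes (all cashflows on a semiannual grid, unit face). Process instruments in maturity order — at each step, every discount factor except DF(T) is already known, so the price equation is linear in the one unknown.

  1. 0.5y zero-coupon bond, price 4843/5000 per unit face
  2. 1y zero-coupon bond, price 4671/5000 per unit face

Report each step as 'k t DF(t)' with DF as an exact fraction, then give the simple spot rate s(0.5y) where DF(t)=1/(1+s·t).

1 1/2 4843/5000
2 1 4671/5000
s(0.5y) = (1/(4843/5000) − 1)/(1/2) = 314/4843 ≈ 6.4836%

step 1 [0.5y] zero: DF = P = 4843/5000 ≈ 0.968600
step 2 [1y] zero: DF = P = 4671/5000 ≈ 0.934200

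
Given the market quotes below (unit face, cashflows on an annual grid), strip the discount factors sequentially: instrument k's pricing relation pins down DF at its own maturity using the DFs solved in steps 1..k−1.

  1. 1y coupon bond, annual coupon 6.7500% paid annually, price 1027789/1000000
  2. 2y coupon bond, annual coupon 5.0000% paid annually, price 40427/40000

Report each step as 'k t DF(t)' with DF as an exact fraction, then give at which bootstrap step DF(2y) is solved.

step 1 [1y] bond c/1=27/400: DF=(1027789/1000000 − 27/400·(0))/(1+27/400) = 2407/2500 ≈ 0.962800
step 2 [2y] bond c/1=1/20: DF=(40427/40000 − 1/20·(0.962800))/(1+1/20) = 9167/10000 ≈ 0.916700

1 1 2407/2500
2 2 9167/10000
DF(2y) is solved at step 2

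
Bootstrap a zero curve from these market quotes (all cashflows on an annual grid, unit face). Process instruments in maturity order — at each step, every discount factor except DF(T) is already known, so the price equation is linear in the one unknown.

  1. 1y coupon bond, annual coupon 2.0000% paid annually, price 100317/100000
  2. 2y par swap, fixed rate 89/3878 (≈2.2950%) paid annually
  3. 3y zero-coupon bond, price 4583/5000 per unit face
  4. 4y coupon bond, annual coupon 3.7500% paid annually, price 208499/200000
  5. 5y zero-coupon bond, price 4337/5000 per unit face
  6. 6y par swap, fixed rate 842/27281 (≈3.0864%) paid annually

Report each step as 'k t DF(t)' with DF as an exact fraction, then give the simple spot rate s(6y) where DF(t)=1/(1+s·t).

step 1 [1y] bond c/1=1/50: DF=(100317/100000 − 1/50·(0))/(1+1/50) = 1967/2000 ≈ 0.983500
step 2 [2y] swap r/1=89/3878: DF=(1 − 89/3878·(0.983500))/(1+89/3878) = 1911/2000 ≈ 0.955500
step 3 [3y] zero: DF = P = 4583/5000 ≈ 0.916600
step 4 [4y] bond c/1=3/80: DF=(208499/200000 − 3/80·(0.983500+0.955500+0.916600))/(1+3/80) = 1127/1250 ≈ 0.901600
step 5 [5y] zero: DF = P = 4337/5000 ≈ 0.867400
step 6 [6y] swap r/1=842/27281: DF=(1 − 842/27281·(0.983500+0.955500+0.916600+0.901600+0.867400))/(1+842/27281) = 2079/2500 ≈ 0.831600

1 1 1967/2000
2 2 1911/2000
3 3 4583/5000
4 4 1127/1250
5 5 4337/5000
6 6 2079/2500
s(6y) = (1/(2079/2500) − 1)/(6) = 421/12474 ≈ 3.3750%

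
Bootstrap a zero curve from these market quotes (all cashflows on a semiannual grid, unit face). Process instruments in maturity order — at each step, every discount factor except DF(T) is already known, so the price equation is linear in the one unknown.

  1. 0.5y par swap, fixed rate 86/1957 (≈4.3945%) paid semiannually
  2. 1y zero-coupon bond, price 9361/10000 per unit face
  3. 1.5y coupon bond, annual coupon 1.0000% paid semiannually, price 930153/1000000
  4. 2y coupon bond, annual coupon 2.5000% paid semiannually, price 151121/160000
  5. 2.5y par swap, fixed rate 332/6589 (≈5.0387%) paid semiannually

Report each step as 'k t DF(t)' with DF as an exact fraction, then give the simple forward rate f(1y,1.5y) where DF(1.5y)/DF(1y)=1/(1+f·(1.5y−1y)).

step 1 [0.5y] swap r/2=43/1957: DF=(1 − 43/1957·(0))/(1+43/1957) = 1957/2000 ≈ 0.978500
step 2 [1y] zero: DF = P = 9361/10000 ≈ 0.936100
step 3 [1.5y] bond c/2=1/200: DF=(930153/1000000 − 1/200·(0.978500+0.936100))/(1+1/200) = 229/250 ≈ 0.916000
step 4 [2y] bond c/2=1/80: DF=(151121/160000 − 1/80·(0.978500+0.936100+0.916000))/(1+1/80) = 8979/10000 ≈ 0.897900
step 5 [2.5y] swap r/2=166/6589: DF=(1 − 166/6589·(0.978500+0.936100+0.916000+0.897900))/(1+166/6589) = 4419/5000 ≈ 0.883800

1 1/2 1957/2000
2 1 9361/10000
3 3/2 229/250
4 2 8979/10000
5 5/2 4419/5000
f(1y,1.5y) = ((9361/10000)/(229/250) − 1)/(1/2) = 201/4580 ≈ 4.3886%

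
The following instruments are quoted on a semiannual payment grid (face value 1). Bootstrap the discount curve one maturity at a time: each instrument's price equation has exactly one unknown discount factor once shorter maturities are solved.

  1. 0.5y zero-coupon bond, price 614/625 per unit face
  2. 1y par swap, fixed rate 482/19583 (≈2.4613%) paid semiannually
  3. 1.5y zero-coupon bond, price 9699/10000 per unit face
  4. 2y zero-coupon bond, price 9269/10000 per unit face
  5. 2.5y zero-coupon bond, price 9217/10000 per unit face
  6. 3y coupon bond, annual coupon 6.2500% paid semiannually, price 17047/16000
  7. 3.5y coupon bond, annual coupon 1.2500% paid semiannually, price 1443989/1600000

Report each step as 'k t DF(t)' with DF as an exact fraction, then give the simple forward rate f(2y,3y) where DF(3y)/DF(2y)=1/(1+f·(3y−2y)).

step 1 [0.5y] zero: DF = P = 614/625 ≈ 0.982400
step 2 [1y] swap r/2=241/19583: DF=(1 − 241/19583·(0.982400))/(1+241/19583) = 9759/10000 ≈ 0.975900
step 3 [1.5y] zero: DF = P = 9699/10000 ≈ 0.969900
step 4 [2y] zero: DF = P = 9269/10000 ≈ 0.926900
step 5 [2.5y] zero: DF = P = 9217/10000 ≈ 0.921700
step 6 [3y] bond c/2=1/32: DF=(17047/16000 − 1/32·(0.982400+0.975900+0.969900+0.926900+0.921700))/(1+1/32) = 2221/2500 ≈ 0.888400
step 7 [3.5y] bond c/2=1/160: DF=(1443989/1600000 − 1/160·(0.982400+0.975900+0.969900+0.926900+0.921700+0.888400))/(1+1/160) = 8617/10000 ≈ 0.861700

1 1/2 614/625
2 1 9759/10000
3 3/2 9699/10000
4 2 9269/10000
5 5/2 9217/10000
6 3 2221/2500
7 7/2 8617/10000
f(2y,3y) = ((9269/10000)/(2221/2500) − 1)/(1) = 385/8884 ≈ 4.3336%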